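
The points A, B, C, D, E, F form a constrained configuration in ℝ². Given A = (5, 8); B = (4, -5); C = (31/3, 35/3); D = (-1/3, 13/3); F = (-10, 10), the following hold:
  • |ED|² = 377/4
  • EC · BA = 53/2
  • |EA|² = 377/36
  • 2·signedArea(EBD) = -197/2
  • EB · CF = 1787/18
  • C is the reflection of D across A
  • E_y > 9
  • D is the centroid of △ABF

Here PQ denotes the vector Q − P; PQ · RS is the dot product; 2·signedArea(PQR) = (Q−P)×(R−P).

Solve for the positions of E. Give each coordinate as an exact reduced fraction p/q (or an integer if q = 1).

1. E_x = 23/3  [EB · CF = 1787/18 ∩ EC · BA = 53/2]
2. E_y = 59/6  [EB · CF = 1787/18 ∩ EC · BA = 53/2]
   → E = (23/3, 59/6)

E = (23/3, 59/6)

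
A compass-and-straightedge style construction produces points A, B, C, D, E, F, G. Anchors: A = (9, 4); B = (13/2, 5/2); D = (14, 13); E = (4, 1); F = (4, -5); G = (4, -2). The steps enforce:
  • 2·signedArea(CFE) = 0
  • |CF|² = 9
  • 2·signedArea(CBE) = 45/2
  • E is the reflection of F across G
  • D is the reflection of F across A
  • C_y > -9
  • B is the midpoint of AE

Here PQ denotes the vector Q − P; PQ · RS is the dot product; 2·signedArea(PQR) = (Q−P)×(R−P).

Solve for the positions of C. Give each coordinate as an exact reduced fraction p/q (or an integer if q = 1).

1. C_x = 4  [2·signedArea(CFE) = 0 ∩ 2·signedArea(CBE) = 45/2]
2. C_y = -8  [2·signedArea(CFE) = 0 ∩ 2·signedArea(CBE) = 45/2]
   → C = (4, -8)

C = (4, -8)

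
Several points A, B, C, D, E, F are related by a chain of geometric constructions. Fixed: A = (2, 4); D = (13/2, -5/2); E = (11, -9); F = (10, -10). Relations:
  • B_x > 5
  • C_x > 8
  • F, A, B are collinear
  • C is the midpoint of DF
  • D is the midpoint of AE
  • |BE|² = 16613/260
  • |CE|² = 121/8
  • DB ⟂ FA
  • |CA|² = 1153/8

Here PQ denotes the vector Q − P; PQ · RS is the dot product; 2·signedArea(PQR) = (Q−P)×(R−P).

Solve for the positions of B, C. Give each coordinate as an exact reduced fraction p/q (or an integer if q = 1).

B = (384/65, -369/130)
C = (33/4, -25/4)

1. B_x = 384/65  [F, A, B are collinear ∩ DB ⟂ FA]
2. B_y = -369/130  [F, A, B are collinear ∩ DB ⟂ FA]
   → B = (384/65, -369/130)
3. C_x = 33/4  [C is the midpoint of DF]
4. C_y = -25/4  [C is the midpoint of DF]
   → C = (33/4, -25/4)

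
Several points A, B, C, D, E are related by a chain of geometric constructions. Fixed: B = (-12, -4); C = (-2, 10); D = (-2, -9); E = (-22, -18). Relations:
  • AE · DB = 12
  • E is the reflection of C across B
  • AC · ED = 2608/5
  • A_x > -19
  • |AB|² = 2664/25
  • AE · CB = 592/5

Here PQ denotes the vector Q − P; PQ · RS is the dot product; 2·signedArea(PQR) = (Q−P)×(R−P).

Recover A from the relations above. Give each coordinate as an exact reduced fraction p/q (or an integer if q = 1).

1. A_x = -18  [AE · DB = 12 ∩ AE · CB = 592/5]
2. A_y = -62/5  [AE · DB = 12 ∩ AE · CB = 592/5]
   → A = (-18, -62/5)

A = (-18, -62/5)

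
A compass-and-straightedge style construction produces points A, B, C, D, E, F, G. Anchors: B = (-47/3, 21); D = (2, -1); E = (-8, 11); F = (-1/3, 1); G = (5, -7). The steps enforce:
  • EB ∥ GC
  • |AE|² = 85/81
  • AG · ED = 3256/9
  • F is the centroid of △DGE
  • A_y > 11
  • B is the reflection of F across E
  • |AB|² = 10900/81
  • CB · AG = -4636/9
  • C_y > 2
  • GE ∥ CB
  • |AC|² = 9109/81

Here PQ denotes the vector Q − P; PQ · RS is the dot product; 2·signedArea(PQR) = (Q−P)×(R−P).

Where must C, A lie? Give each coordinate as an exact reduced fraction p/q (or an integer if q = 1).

A = (-79/9, 35/3)
C = (-8/3, 3)

1. C_x = -8/3  [GE ∥ CB ∩ EB ∥ GC]
2. C_y = 3  [GE ∥ CB ∩ EB ∥ GC]
   → C = (-8/3, 3)
3. A_x = -79/9  [AG · ED = 3256/9 ∩ CB · AG = -4636/9]
4. A_y = 35/3  [AG · ED = 3256/9 ∩ CB · AG = -4636/9]
   → A = (-79/9, 35/3)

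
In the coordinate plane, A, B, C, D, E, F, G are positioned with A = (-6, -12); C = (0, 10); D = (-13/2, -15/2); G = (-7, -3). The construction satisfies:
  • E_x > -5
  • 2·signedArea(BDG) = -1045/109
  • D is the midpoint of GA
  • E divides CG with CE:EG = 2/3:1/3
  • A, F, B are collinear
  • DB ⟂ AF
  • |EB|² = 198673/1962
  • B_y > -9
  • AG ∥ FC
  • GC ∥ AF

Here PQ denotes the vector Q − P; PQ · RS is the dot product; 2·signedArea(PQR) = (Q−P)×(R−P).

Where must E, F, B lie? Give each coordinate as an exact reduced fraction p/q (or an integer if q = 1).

1. E_x = -14/3  [E divides CG with CE:EG = 2/3:1/3]
2. E_y = 4/3  [E divides CG with CE:EG = 2/3:1/3]
   → E = (-14/3, 4/3)
3. F_x = 1  [AG ∥ FC ∩ GC ∥ AF]
4. F_y = 1  [AG ∥ FC ∩ GC ∥ AF]
   → F = (1, 1)
5. B_x = -923/218  [A, F, B are collinear ∩ DB ⟂ AF]
6. B_y = -1901/218  [A, F, B are collinear ∩ DB ⟂ AF]
   → B = (-923/218, -1901/218)

B = (-923/218, -1901/218)
E = (-14/3, 4/3)
F = (1, 1)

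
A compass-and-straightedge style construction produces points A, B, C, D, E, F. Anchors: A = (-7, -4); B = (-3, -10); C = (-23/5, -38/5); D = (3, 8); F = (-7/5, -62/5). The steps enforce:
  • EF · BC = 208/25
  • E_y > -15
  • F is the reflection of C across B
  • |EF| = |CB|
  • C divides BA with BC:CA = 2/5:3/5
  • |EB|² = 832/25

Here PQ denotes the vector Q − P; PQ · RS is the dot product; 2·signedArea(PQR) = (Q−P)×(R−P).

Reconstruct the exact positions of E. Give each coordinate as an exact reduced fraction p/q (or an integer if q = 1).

E = (1/5, -74/5)

1. E_x = 1/5  [line 8/5·x + -12/5·y + -896/25 = 0 ∩ |EB|² = 832/25]
2. E_y = -74/5  [line 8/5·x + -12/5·y + -896/25 = 0 ∩ |EB|² = 832/25]
   → E = (1/5, -74/5)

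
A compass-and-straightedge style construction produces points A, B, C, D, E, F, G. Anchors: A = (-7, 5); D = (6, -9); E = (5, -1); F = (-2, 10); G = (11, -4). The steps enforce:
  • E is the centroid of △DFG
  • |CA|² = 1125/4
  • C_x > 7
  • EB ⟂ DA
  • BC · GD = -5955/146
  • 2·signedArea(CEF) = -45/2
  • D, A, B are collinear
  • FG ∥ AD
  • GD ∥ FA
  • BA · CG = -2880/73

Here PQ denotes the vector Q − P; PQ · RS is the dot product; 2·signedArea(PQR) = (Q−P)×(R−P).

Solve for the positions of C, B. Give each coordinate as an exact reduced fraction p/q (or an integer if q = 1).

B = (113/73, -307/73)
C = (8, -5/2)

1. C_x = 8  [line -11·x + -7·y + 141/2 = 0 ∩ |CA|² = 1125/4]
2. C_y = -5/2  [line -11·x + -7·y + 141/2 = 0 ∩ |CA|² = 1125/4]
   → C = (8, -5/2)
3. B_x = 113/73  [D, A, B are collinear ∩ EB ⟂ DA]
4. B_y = -307/73  [D, A, B are collinear ∩ EB ⟂ DA]
   → B = (113/73, -307/73)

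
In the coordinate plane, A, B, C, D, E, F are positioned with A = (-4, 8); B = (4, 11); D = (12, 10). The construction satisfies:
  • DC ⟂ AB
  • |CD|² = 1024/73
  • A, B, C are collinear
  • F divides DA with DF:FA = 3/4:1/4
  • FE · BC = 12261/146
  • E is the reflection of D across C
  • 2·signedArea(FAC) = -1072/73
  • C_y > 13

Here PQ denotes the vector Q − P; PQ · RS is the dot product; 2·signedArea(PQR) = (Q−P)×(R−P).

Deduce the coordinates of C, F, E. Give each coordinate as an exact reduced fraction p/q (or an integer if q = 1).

1. C_x = 780/73  [A, B, C are collinear ∩ DC ⟂ AB]
2. C_y = 986/73  [A, B, C are collinear ∩ DC ⟂ AB]
   → C = (780/73, 986/73)
3. F_x = 0  [F divides DA with DF:FA = 3/4:1/4]
4. F_y = 17/2  [F divides DA with DF:FA = 3/4:1/4]
   → F = (0, 17/2)
5. E_x = 684/73  [E is the reflection of D across C]
6. E_y = 1242/73  [E is the reflection of D across C]
   → E = (684/73, 1242/73)

C = (780/73, 986/73)
E = (684/73, 1242/73)
F = (0, 17/2)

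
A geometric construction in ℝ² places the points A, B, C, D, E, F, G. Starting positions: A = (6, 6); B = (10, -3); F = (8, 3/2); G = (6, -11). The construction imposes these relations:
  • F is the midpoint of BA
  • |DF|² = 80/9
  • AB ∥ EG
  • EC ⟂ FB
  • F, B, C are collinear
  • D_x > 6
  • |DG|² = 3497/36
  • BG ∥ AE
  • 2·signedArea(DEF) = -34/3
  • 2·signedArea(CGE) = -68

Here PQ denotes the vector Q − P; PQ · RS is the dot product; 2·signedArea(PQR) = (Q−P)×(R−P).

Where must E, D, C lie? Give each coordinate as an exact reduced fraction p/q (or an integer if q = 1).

1. E_x = 2  [AB ∥ EG ∩ BG ∥ AE]
2. E_y = -2  [AB ∥ EG ∩ BG ∥ AE]
   → E = (2, -2)
3. D_x = 20/3  [line -7/2·x + 6·y + 91/3 = 0 ∩ |DG|² = 3497/36]
4. D_y = -7/6  [line -7/2·x + 6·y + 91/3 = 0 ∩ |DG|² = 3497/36]
   → D = (20/3, -7/6)
5. C_x = 806/97  [F, B, C are collinear ∩ EC ⟂ FB]
6. C_y = 78/97  [F, B, C are collinear ∩ EC ⟂ FB]
   → C = (806/97, 78/97)

C = (806/97, 78/97)
D = (20/3, -7/6)
E = (2, -2)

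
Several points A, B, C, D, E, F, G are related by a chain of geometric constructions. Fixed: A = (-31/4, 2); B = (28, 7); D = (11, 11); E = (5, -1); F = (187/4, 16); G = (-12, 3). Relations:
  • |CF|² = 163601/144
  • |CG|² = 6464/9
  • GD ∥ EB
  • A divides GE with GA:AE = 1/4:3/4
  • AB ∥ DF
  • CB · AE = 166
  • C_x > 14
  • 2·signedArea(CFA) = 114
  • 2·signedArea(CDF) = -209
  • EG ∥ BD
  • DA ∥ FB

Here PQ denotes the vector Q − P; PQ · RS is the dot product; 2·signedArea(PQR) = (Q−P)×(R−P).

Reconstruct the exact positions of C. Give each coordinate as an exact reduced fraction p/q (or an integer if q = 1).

C = (44/3, 17/3)

1. C_x = 44/3  [2·signedArea(CDF) = -209 ∩ 2·signedArea(CFA) = 114]
2. C_y = 17/3  [2·signedArea(CDF) = -209 ∩ 2·signedArea(CFA) = 114]
   → C = (44/3, 17/3)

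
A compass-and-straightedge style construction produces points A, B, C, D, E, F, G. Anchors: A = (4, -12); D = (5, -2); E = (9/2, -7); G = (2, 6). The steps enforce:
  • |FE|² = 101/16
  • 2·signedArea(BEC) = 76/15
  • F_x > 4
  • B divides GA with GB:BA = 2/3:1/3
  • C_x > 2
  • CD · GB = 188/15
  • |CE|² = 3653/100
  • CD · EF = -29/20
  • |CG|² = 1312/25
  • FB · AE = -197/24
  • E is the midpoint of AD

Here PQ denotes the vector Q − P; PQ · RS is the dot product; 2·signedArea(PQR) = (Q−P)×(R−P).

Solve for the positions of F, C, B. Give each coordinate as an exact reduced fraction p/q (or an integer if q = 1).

B = (10/3, -6)
C = (14/5, -6/5)
F = (19/4, -9/2)

1. B_x = 10/3  [B divides GA with GB:BA = 2/3:1/3]
2. B_y = -6  [B divides GA with GB:BA = 2/3:1/3]
   → B = (10/3, -6)
3. F_x = 19/4  [line -1/2·x + -5·y + -161/8 = 0 ∩ |FE|² = 101/16]
4. F_y = -9/2  [line -1/2·x + -5·y + -161/8 = 0 ∩ |FE|² = 101/16]
   → F = (19/4, -9/2)
5. C_x = 14/5  [CD · GB = 188/15 ∩ 2·signedArea(BEC) = 76/15]
6. C_y = -6/5  [CD · GB = 188/15 ∩ 2·signedArea(BEC) = 76/15]
   → C = (14/5, -6/5)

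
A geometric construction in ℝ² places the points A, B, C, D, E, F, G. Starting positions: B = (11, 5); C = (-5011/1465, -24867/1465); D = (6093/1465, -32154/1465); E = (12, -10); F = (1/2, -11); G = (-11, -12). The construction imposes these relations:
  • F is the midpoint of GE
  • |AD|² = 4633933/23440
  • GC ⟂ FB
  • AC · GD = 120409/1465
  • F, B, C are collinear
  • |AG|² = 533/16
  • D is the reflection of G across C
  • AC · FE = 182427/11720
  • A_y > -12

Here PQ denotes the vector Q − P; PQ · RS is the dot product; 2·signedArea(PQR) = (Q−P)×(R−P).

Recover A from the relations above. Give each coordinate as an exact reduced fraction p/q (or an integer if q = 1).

A = (-21/4, -23/2)

1. A_x = -21/4  [AC · FE = 182427/11720 ∩ AC · GD = 120409/1465]
2. A_y = -23/2  [AC · FE = 182427/11720 ∩ AC · GD = 120409/1465]
   → A = (-21/4, -23/2)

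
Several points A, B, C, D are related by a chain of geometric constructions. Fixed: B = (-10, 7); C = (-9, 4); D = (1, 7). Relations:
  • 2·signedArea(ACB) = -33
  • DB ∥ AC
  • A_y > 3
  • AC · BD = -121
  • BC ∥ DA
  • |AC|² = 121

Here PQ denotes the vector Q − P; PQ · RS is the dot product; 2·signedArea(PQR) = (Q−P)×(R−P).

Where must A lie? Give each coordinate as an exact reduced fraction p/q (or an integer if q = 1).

A = (2, 4)

1. A_x = 2  [DB ∥ AC ∩ BC ∥ DA]
2. A_y = 4  [DB ∥ AC ∩ BC ∥ DA]
   → A = (2, 4)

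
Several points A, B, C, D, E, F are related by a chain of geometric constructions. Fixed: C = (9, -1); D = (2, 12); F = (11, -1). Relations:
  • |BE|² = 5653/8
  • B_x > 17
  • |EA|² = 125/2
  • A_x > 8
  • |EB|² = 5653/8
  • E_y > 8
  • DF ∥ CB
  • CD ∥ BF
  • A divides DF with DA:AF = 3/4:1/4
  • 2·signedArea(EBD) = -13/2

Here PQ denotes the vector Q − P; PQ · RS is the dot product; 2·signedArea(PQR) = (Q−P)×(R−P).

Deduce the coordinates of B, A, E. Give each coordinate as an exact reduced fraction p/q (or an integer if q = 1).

A = (35/4, 9/4)
B = (18, -14)
E = (17/4, 35/4)

1. B_x = 18  [CD ∥ BF ∩ DF ∥ CB]
2. B_y = -14  [CD ∥ BF ∩ DF ∥ CB]
   → B = (18, -14)
3. A_x = 35/4  [A divides DF with DA:AF = 3/4:1/4]
4. A_y = 9/4  [A divides DF with DA:AF = 3/4:1/4]
   → A = (35/4, 9/4)
5. E_x = 17/4  [line -26·x + -16·y + 501/2 = 0 ∩ |EB|² = 5653/8]
6. E_y = 35/4  [line -26·x + -16·y + 501/2 = 0 ∩ |EB|² = 5653/8]
   → E = (17/4, 35/4)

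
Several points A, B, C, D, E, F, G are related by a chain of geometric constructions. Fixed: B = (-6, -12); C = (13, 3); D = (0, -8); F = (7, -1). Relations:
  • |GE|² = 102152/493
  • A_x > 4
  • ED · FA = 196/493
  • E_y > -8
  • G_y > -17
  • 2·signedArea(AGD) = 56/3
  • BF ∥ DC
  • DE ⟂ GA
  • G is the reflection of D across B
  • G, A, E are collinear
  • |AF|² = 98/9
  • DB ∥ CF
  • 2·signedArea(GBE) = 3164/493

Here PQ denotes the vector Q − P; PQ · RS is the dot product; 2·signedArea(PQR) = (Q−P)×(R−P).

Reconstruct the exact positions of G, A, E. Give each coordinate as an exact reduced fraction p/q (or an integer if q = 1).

1. G_x = -12  [G is the reflection of D across B]
2. G_y = -16  [G is the reflection of D across B]
   → G = (-12, -16)
3. E_x = -266/493  [line -4·x + 6·y + 20500/493 = 0 ∩ |GE|² = 102152/493]
4. E_y = -3594/493  [line -4·x + 6·y + 20500/493 = 0 ∩ |GE|² = 102152/493]
   → E = (-266/493, -3594/493)
5. A_x = 14/3  [2·signedArea(AGD) = 56/3 ∩ G, A, E are collinear]
6. A_y = -10/3  [2·signedArea(AGD) = 56/3 ∩ G, A, E are collinear]
   → A = (14/3, -10/3)

A = (14/3, -10/3)
E = (-266/493, -3594/493)
G = (-12, -16)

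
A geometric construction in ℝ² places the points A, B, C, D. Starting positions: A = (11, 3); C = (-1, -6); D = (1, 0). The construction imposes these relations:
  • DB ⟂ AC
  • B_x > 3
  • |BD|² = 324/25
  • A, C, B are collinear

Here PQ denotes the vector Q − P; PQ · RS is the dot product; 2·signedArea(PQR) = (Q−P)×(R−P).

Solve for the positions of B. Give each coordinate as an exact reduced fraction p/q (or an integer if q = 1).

B = (79/25, -72/25)

1. B_x = 79/25  [A, C, B are collinear ∩ DB ⟂ AC]
2. B_y = -72/25  [A, C, B are collinear ∩ DB ⟂ AC]
   → B = (79/25, -72/25)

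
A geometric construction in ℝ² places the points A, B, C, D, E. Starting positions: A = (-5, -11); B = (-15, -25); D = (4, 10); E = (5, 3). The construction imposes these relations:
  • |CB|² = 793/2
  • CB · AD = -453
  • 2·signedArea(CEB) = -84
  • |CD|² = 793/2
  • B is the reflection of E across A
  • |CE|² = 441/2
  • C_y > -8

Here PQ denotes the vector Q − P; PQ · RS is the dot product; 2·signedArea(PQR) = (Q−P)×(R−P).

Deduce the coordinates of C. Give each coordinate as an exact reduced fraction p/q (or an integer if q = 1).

C = (-11/2, -15/2)

1. C_x = -11/2  [CB · AD = -453 ∩ 2·signedArea(CEB) = -84]
2. C_y = -15/2  [CB · AD = -453 ∩ 2·signedArea(CEB) = -84]
   → C = (-11/2, -15/2)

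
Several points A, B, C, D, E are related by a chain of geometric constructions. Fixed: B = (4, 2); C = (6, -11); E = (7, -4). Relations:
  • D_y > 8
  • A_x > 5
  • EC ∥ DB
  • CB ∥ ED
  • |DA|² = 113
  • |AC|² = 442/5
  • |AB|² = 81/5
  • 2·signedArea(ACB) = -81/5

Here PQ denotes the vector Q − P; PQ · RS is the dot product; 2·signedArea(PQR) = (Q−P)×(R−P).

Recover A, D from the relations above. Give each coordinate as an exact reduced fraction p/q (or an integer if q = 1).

A = (29/5, -8/5)
D = (5, 9)

1. A_x = 29/5  [line -13·x + -2·y + 361/5 = 0 ∩ |AB|² = 81/5]
2. A_y = -8/5  [line -13·x + -2·y + 361/5 = 0 ∩ |AB|² = 81/5]
   → A = (29/5, -8/5)
3. D_x = 5  [EC ∥ DB ∩ CB ∥ ED]
4. D_y = 9  [EC ∥ DB ∩ CB ∥ ED]
   → D = (5, 9)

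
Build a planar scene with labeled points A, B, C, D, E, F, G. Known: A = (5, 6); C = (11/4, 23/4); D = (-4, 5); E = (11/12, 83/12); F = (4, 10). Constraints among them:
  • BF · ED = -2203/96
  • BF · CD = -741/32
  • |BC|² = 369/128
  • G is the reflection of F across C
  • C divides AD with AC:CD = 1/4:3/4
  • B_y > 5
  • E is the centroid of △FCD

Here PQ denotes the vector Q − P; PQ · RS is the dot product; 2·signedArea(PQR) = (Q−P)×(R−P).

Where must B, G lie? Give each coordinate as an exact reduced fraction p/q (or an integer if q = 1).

B = (17/16, 89/16)
G = (3/2, 3/2)

1. B_x = 17/16  [BF · ED = -2203/96 ∩ BF · CD = -741/32]
2. B_y = 89/16  [BF · ED = -2203/96 ∩ BF · CD = -741/32]
   → B = (17/16, 89/16)
3. G_x = 3/2  [G is the reflection of F across C]
4. G_y = 3/2  [G is the reflection of F across C]
   → G = (3/2, 3/2)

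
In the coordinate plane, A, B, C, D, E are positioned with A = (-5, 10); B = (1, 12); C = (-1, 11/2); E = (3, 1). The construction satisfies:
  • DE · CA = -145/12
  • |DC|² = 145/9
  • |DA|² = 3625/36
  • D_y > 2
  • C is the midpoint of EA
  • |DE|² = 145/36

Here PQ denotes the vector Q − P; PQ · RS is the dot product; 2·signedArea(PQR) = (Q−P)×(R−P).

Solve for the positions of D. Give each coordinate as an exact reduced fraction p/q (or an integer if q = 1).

1. D_x = 5/3  [line 4·x + -9/2·y + 55/12 = 0 ∩ |DC|² = 145/9]
2. D_y = 5/2  [line 4·x + -9/2·y + 55/12 = 0 ∩ |DC|² = 145/9]
   → D = (5/3, 5/2)

D = (5/3, 5/2)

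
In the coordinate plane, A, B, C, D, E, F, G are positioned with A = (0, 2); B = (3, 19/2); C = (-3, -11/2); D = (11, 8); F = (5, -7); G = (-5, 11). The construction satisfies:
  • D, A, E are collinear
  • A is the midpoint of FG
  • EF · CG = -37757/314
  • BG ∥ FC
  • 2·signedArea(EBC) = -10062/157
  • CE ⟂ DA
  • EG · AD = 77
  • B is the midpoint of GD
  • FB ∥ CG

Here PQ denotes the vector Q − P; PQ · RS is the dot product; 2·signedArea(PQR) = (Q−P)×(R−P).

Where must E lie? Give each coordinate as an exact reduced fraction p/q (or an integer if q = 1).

E = (-858/157, -154/157)

1. E_x = -858/157  [D, A, E are collinear ∩ CE ⟂ DA]
2. E_y = -154/157  [D, A, E are collinear ∩ CE ⟂ DA]
   → E = (-858/157, -154/157)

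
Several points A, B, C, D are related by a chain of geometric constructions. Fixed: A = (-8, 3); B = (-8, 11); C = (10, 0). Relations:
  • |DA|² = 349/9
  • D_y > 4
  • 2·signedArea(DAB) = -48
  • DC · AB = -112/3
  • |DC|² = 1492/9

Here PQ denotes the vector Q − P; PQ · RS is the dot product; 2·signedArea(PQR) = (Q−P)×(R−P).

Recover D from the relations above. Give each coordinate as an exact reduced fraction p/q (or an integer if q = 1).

1. D_x = -2  [DC · AB = -112/3 ∩ 2·signedArea(DAB) = -48]
2. D_y = 14/3  [DC · AB = -112/3 ∩ 2·signedArea(DAB) = -48]
   → D = (-2, 14/3)

D = (-2, 14/3)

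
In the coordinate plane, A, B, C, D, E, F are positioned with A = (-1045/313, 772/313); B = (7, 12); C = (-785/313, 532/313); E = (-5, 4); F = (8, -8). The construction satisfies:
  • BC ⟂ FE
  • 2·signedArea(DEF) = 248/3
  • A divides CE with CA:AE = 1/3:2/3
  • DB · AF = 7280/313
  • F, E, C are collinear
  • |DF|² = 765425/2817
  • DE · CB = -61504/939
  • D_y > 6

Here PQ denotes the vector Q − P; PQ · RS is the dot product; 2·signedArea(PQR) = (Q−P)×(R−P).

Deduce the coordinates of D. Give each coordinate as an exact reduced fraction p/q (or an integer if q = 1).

D = (-419/939, 5780/939)

1. D_x = -419/939  [DB · AF = 7280/313 ∩ 2·signedArea(DEF) = 248/3]
2. D_y = 5780/939  [DB · AF = 7280/313 ∩ 2·signedArea(DEF) = 248/3]
   → D = (-419/939, 5780/939)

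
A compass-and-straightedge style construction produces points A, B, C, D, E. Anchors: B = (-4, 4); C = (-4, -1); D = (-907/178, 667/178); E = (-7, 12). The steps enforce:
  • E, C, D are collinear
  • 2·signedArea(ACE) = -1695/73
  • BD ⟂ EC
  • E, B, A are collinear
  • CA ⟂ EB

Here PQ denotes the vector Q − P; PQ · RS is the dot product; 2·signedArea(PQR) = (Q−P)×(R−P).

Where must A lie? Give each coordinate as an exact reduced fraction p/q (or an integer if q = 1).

A = (-172/73, -28/73)

1. A_x = -172/73  [E, B, A are collinear ∩ CA ⟂ EB]
2. A_y = -28/73  [E, B, A are collinear ∩ CA ⟂ EB]
   → A = (-172/73, -28/73)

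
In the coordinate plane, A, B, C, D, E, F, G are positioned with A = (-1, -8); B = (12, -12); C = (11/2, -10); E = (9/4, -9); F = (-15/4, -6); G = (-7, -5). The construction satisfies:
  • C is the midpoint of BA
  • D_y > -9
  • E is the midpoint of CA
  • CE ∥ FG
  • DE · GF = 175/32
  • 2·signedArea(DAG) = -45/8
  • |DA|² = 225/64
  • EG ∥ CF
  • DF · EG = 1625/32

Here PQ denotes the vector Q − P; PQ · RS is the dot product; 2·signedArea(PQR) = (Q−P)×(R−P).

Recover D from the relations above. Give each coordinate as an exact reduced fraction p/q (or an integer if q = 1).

1. D_x = 7/8  [DF · EG = 1625/32 ∩ DE · GF = 175/32]
2. D_y = -8  [DF · EG = 1625/32 ∩ DE · GF = 175/32]
   → D = (7/8, -8)

D = (7/8, -8)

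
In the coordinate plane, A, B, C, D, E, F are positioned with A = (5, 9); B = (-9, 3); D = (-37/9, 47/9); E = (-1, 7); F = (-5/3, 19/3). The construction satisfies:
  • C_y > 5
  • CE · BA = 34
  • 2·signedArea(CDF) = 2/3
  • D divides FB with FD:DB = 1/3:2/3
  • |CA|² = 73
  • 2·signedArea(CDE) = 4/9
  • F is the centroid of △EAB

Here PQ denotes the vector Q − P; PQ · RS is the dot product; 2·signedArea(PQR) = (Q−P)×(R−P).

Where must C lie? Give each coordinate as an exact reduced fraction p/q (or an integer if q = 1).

C = (-3, 6)

1. C_x = -3  [2·signedArea(CDF) = 2/3 ∩ 2·signedArea(CDE) = 4/9]
2. C_y = 6  [2·signedArea(CDF) = 2/3 ∩ 2·signedArea(CDE) = 4/9]
   → C = (-3, 6)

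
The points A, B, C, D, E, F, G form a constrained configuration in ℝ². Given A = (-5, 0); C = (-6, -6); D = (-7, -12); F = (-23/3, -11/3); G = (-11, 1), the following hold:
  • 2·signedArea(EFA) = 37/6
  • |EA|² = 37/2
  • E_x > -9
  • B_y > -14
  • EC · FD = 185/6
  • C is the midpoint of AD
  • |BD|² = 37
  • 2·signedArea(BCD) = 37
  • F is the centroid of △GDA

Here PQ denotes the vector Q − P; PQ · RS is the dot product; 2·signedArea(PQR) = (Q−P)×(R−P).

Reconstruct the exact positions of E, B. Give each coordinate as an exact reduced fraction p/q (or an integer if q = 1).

B = (-1, -13)
E = (-17/2, -5/2)

1. E_x = -17/2  [EC · FD = 185/6 ∩ 2·signedArea(EFA) = 37/6]
2. E_y = -5/2  [EC · FD = 185/6 ∩ 2·signedArea(EFA) = 37/6]
   → E = (-17/2, -5/2)
3. B_x = -1  [line 6·x + -1·y + -7 = 0 ∩ |BD|² = 37]
4. B_y = -13  [line 6·x + -1·y + -7 = 0 ∩ |BD|² = 37]
   → B = (-1, -13)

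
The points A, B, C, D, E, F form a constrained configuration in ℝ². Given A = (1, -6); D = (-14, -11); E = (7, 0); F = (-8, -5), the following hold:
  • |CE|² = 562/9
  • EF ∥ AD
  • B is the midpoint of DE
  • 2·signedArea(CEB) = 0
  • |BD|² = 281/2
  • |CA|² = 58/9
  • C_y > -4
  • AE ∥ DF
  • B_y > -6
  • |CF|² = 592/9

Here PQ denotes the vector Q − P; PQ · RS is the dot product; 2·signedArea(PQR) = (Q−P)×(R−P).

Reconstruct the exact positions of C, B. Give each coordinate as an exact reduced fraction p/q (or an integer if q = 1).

B = (-7/2, -11/2)
C = (0, -11/3)

1. B_x = -7/2  [B is the midpoint of DE]
2. B_y = -11/2  [B is the midpoint of DE]
   → B = (-7/2, -11/2)
3. C_x = 0  [line 11/2·x + -21/2·y + -77/2 = 0 ∩ |CF|² = 592/9]
4. C_y = -11/3  [line 11/2·x + -21/2·y + -77/2 = 0 ∩ |CF|² = 592/9]
   → C = (0, -11/3)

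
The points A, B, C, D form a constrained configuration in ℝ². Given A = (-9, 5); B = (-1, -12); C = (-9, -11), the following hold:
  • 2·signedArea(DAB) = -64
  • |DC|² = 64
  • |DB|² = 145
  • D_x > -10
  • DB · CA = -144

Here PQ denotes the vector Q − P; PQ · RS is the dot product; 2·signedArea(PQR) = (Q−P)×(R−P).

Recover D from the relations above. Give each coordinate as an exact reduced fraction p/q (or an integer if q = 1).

D = (-9, -3)

1. D_x = -9  [2·signedArea(DAB) = -64 ∩ DB · CA = -144]
2. D_y = -3  [2·signedArea(DAB) = -64 ∩ DB · CA = -144]
   → D = (-9, -3)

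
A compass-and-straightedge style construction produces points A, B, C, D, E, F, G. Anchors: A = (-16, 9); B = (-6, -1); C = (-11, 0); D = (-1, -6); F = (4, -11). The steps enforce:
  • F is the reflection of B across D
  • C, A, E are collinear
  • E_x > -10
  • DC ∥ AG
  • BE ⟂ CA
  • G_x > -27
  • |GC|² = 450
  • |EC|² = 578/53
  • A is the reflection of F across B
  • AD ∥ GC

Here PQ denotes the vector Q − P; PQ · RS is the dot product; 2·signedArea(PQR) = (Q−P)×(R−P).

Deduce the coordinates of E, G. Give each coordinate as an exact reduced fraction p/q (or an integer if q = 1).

E = (-498/53, -153/53)
G = (-26, 15)

1. E_x = -498/53  [C, A, E are collinear ∩ BE ⟂ CA]
2. E_y = -153/53  [C, A, E are collinear ∩ BE ⟂ CA]
   → E = (-498/53, -153/53)
3. G_x = -26  [AD ∥ GC ∩ DC ∥ AG]
4. G_y = 15  [AD ∥ GC ∩ DC ∥ AG]
   → G = (-26, 15)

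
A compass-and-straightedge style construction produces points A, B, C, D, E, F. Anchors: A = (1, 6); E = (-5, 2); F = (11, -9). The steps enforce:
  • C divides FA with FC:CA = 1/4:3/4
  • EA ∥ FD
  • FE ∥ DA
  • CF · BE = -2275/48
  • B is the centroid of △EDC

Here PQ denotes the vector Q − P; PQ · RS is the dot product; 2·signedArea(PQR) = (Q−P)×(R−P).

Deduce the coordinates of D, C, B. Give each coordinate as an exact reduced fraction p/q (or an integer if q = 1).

B = (41/6, -11/4)
C = (17/2, -21/4)
D = (17, -5)

1. D_x = 17  [FE ∥ DA ∩ EA ∥ FD]
2. D_y = -5  [FE ∥ DA ∩ EA ∥ FD]
   → D = (17, -5)
3. C_x = 17/2  [C divides FA with FC:CA = 1/4:3/4]
4. C_y = -21/4  [C divides FA with FC:CA = 1/4:3/4]
   → C = (17/2, -21/4)
5. B_x = 41/6  [B is the centroid of △EDC]
6. B_y = -11/4  [B is the centroid of △EDC]
   → B = (41/6, -11/4)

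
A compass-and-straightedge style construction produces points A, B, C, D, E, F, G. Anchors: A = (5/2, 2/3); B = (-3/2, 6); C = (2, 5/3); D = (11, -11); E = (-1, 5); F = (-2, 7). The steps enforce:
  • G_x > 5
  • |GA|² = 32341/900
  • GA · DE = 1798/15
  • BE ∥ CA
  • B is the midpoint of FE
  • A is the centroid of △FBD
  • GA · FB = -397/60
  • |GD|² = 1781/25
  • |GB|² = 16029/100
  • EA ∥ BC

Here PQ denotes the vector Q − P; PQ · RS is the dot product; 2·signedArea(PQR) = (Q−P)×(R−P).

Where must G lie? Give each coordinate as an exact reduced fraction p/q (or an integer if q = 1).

1. G_x = 6  [GA · DE = 1798/15 ∩ GA · FB = -397/60]
2. G_y = -21/5  [GA · DE = 1798/15 ∩ GA · FB = -397/60]
   → G = (6, -21/5)

G = (6, -21/5)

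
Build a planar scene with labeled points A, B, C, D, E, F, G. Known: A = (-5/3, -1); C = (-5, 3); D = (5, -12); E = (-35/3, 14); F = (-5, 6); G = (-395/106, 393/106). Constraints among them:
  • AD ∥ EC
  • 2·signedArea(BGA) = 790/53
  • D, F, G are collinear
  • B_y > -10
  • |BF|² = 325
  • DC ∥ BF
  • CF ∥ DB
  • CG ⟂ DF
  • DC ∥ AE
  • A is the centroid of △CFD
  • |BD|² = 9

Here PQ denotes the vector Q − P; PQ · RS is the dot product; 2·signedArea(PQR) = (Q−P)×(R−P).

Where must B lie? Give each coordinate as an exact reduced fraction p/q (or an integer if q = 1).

1. B_x = 5  [DC ∥ BF ∩ CF ∥ DB]
2. B_y = -9  [DC ∥ BF ∩ CF ∥ DB]
   → B = (5, -9)

B = (5, -9)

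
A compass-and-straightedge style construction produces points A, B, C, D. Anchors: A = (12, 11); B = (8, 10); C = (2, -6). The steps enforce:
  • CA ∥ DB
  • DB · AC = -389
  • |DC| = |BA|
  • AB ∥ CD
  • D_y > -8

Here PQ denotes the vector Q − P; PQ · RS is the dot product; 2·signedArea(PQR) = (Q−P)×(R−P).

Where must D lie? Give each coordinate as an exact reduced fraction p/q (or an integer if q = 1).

1. D_x = -2  [CA ∥ DB ∩ AB ∥ CD]
2. D_y = -7  [CA ∥ DB ∩ AB ∥ CD]
   → D = (-2, -7)

D = (-2, -7)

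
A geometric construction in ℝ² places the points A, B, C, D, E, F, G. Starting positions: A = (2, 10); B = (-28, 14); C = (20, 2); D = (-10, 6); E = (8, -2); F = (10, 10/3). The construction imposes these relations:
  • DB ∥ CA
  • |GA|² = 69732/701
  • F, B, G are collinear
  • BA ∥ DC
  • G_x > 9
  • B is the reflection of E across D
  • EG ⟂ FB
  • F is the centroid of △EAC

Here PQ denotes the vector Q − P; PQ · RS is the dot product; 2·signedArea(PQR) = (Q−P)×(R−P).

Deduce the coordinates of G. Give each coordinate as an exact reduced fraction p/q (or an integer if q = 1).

G = (33416/3505, 12142/3505)

1. G_x = 33416/3505  [F, B, G are collinear ∩ EG ⟂ FB]
2. G_y = 12142/3505  [F, B, G are collinear ∩ EG ⟂ FB]
   → G = (33416/3505, 12142/3505)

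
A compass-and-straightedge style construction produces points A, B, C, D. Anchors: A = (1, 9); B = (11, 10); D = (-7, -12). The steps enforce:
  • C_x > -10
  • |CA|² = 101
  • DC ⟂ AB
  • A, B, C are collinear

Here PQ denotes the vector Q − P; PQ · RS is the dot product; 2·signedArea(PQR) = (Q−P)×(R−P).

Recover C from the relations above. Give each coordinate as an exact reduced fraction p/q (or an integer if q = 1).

C = (-9, 8)

1. C_x = -9  [A, B, C are collinear ∩ DC ⟂ AB]
2. C_y = 8  [A, B, C are collinear ∩ DC ⟂ AB]
   → C = (-9, 8)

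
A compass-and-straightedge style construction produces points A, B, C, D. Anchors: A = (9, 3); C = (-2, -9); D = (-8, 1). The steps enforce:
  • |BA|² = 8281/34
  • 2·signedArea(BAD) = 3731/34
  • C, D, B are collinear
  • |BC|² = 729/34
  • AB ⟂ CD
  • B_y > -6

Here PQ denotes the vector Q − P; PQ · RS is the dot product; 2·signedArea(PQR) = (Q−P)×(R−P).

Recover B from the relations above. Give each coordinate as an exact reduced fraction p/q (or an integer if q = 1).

B = (-149/34, -171/34)

1. B_x = -149/34  [C, D, B are collinear ∩ AB ⟂ CD]
2. B_y = -171/34  [C, D, B are collinear ∩ AB ⟂ CD]
   → B = (-149/34, -171/34)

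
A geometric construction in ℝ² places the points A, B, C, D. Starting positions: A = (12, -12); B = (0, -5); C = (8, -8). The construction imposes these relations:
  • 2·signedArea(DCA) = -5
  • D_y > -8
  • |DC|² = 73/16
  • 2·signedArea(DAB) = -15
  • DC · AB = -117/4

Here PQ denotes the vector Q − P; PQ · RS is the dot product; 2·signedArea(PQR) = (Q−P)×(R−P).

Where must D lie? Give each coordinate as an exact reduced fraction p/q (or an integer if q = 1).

1. D_x = 6  [DC · AB = -117/4 ∩ 2·signedArea(DAB) = -15]
2. D_y = -29/4  [DC · AB = -117/4 ∩ 2·signedArea(DAB) = -15]
   → D = (6, -29/4)

D = (6, -29/4)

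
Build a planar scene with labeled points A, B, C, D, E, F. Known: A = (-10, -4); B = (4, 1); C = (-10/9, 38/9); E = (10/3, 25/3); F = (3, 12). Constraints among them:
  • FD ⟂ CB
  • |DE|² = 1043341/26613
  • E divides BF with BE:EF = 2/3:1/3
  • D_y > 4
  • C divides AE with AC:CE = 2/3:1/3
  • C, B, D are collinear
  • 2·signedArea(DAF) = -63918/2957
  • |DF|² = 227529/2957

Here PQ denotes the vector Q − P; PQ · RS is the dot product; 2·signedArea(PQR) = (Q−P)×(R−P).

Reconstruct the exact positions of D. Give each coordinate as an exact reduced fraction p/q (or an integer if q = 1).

1. D_x = -4962/2957  [C, B, D are collinear ∩ FD ⟂ CB]
2. D_y = 13542/2957  [C, B, D are collinear ∩ FD ⟂ CB]
   → D = (-4962/2957, 13542/2957)

D = (-4962/2957, 13542/2957)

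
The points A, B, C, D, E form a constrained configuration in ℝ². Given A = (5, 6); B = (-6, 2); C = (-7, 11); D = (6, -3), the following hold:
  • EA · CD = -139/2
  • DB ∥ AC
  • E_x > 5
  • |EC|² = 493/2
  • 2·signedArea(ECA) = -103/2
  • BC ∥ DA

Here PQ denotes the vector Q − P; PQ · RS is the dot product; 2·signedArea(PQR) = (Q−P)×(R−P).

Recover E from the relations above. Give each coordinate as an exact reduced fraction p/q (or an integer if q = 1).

1. E_x = 11/2  [2·signedArea(ECA) = -103/2 ∩ EA · CD = -139/2]
2. E_y = 3/2  [2·signedArea(ECA) = -103/2 ∩ EA · CD = -139/2]
   → E = (11/2, 3/2)

E = (11/2, 3/2)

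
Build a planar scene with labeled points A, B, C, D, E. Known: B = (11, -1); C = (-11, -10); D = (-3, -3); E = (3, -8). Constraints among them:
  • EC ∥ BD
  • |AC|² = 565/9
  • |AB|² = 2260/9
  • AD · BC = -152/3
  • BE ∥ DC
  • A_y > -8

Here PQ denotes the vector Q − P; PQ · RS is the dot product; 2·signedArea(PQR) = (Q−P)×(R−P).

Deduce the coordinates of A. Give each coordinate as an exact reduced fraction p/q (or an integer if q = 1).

1. A_x = -11/3  [line 22·x + 9·y + 431/3 = 0 ∩ |AB|² = 2260/9]
2. A_y = -7  [line 22·x + 9·y + 431/3 = 0 ∩ |AB|² = 2260/9]
   → A = (-11/3, -7)

A = (-11/3, -7)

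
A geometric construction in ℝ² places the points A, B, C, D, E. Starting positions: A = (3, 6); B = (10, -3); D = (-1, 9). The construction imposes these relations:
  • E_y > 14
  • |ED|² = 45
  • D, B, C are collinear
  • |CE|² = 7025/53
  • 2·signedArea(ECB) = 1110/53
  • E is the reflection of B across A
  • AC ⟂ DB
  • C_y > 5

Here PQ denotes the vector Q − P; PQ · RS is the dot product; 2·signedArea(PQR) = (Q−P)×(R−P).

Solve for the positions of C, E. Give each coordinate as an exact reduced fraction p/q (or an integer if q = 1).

1. C_x = 123/53  [D, B, C are collinear ∩ AC ⟂ DB]
2. C_y = 285/53  [D, B, C are collinear ∩ AC ⟂ DB]
   → C = (123/53, 285/53)
3. E_x = -4  [E is the reflection of B across A]
4. E_y = 15  [E is the reflection of B across A]
   → E = (-4, 15)

C = (123/53, 285/53)
E = (-4, 15)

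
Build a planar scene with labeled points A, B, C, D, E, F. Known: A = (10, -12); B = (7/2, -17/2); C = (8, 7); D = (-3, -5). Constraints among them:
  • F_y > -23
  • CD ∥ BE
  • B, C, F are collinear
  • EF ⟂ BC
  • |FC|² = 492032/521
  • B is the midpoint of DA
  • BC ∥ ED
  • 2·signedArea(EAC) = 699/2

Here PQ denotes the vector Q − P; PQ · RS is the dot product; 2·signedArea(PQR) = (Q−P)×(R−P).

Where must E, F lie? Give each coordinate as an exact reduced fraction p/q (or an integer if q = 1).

E = (-15/2, -41/2)
F = (-296/521, -11729/521)

1. E_x = -15/2  [BC ∥ ED ∩ CD ∥ BE]
2. E_y = -41/2  [BC ∥ ED ∩ CD ∥ BE]
   → E = (-15/2, -41/2)
3. F_x = -296/521  [B, C, F are collinear ∩ EF ⟂ BC]
4. F_y = -11729/521  [B, C, F are collinear ∩ EF ⟂ BC]
   → F = (-296/521, -11729/521)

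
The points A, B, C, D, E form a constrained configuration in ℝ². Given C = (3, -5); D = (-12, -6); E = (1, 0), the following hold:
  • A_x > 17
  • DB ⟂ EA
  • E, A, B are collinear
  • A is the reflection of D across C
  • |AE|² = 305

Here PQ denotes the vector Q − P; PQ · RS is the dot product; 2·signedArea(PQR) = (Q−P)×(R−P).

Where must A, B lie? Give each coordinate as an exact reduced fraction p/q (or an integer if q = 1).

1. A_x = 18  [A is the reflection of D across C]
2. A_y = -4  [A is the reflection of D across C]
   → A = (18, -4)
3. B_x = -3044/305  [E, A, B are collinear ∩ DB ⟂ EA]
4. B_y = 788/305  [E, A, B are collinear ∩ DB ⟂ EA]
   → B = (-3044/305, 788/305)

A = (18, -4)
B = (-3044/305, 788/305)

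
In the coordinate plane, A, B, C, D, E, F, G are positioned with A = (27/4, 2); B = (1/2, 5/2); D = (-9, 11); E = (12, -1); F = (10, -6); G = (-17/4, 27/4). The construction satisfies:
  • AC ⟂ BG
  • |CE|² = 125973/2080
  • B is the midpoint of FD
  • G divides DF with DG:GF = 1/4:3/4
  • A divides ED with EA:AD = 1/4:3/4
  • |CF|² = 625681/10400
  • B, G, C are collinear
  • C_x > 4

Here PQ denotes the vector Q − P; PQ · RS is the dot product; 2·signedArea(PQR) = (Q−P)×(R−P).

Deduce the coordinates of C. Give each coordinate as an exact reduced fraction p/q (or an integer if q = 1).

C = (10971/2600, -2153/2600)

1. C_x = 10971/2600  [B, G, C are collinear ∩ AC ⟂ BG]
2. C_y = -2153/2600  [B, G, C are collinear ∩ AC ⟂ BG]
   → C = (10971/2600, -2153/2600)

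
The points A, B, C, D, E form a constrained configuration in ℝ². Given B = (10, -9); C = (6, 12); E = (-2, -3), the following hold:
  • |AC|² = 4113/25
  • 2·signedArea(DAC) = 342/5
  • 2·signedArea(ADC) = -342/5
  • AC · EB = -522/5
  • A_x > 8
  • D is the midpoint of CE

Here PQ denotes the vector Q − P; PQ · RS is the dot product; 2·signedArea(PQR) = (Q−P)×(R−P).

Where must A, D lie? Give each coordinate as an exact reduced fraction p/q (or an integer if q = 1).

A = (42/5, -3/5)
D = (2, 9/2)

1. D_x = 2  [D is the midpoint of CE]
2. D_y = 9/2  [D is the midpoint of CE]
   → D = (2, 9/2)
3. A_x = 42/5  [2·signedArea(ADC) = -342/5 ∩ AC · EB = -522/5]
4. A_y = -3/5  [2·signedArea(ADC) = -342/5 ∩ AC · EB = -522/5]
   → A = (42/5, -3/5)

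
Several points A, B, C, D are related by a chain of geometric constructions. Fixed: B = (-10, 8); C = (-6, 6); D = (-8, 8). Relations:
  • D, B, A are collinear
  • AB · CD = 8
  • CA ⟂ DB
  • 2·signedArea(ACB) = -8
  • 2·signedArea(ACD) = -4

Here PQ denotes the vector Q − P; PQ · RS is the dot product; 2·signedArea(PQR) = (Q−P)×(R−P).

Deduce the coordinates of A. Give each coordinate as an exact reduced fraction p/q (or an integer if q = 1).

A = (-6, 8)

1. A_x = -6  [D, B, A are collinear ∩ CA ⟂ DB]
2. A_y = 8  [D, B, A are collinear ∩ CA ⟂ DB]
   → A = (-6, 8)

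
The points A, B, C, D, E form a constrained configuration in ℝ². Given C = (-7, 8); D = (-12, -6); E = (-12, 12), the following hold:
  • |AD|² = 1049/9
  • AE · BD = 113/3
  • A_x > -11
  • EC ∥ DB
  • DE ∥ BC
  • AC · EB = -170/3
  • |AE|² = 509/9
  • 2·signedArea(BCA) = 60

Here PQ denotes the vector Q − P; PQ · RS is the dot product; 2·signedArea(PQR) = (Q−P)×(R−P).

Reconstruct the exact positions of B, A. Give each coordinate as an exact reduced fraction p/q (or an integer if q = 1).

A = (-31/3, 14/3)
B = (-7, -10)

1. B_x = -7  [DE ∥ BC ∩ EC ∥ DB]
2. B_y = -10  [DE ∥ BC ∩ EC ∥ DB]
   → B = (-7, -10)
3. A_x = -31/3  [AE · BD = 113/3 ∩ 2·signedArea(BCA) = 60]
4. A_y = 14/3  [AE · BD = 113/3 ∩ 2·signedArea(BCA) = 60]
   → A = (-31/3, 14/3)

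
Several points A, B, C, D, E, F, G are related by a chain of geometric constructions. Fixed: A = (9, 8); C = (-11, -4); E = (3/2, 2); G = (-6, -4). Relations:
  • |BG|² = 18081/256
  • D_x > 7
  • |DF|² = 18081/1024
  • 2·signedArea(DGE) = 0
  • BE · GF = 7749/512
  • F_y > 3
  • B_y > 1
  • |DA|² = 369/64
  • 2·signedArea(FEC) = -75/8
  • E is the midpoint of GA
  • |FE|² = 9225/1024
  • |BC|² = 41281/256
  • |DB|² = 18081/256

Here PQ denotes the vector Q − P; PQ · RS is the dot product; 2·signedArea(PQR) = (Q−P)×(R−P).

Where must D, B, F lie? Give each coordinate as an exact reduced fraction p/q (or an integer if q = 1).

B = (9/16, 5/4)
D = (57/8, 13/2)
F = (123/32, 31/8)

1. F_x = 123/32  [line 6·x + -25/2·y + 203/8 = 0 ∩ |FE|² = 9225/1024]
2. F_y = 31/8  [line 6·x + -25/2·y + 203/8 = 0 ∩ |FE|² = 9225/1024]
   → F = (123/32, 31/8)
3. D_x = 57/8  [line -6·x + 15/2·y + -6 = 0 ∩ |DF|² = 18081/1024]
4. D_y = 13/2  [line -6·x + 15/2·y + -6 = 0 ∩ |DF|² = 18081/1024]
   → D = (57/8, 13/2)
5. B_x = 9/16  [line -315/32·x + -63/8·y + 7875/512 = 0 ∩ |DB|² = 18081/256]
6. B_y = 5/4  [line -315/32·x + -63/8·y + 7875/512 = 0 ∩ |DB|² = 18081/256]
   → B = (9/16, 5/4)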